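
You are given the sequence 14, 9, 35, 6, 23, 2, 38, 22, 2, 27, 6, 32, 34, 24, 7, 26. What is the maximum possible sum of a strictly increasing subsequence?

130

Let S[i] be the best sum of a strictly increasing subsequence ending at i:
i:       1   2   3   4   5   6   7   8   9  10  11  12  13  14  15  16
a[i]:   14   9  35   6  23   2  38  22   2  27   6  32  34  24   7  26
S:      14   9  49   6  37   2  87  36   2  64   8  96 130  61  15  87
Maximum is 130 (e.g. 14 + 23 + 27 + 32 + 34).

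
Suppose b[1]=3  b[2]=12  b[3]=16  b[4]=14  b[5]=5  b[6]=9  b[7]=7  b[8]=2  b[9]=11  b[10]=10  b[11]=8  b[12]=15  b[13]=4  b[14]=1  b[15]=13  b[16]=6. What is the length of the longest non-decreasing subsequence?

Track the smallest tail for each achievable length (allowing ties):
3 → extends → [3]
12 → extends → [3, 12]
16 → extends → [3, 12, 16]
14 → replaces 16 → [3, 12, 14]
5 → replaces 12 → [3, 5, 14]
9 → replaces 14 → [3, 5, 9]
7 → replaces 9 → [3, 5, 7]
2 → replaces 3 → [2, 5, 7]
11 → extends → [2, 5, 7, 11]
10 → replaces 11 → [2, 5, 7, 10]
8 → replaces 10 → [2, 5, 7, 8]
15 → extends → [2, 5, 7, 8, 15]
4 → replaces 5 → [2, 4, 7, 8, 15]
1 → replaces 2 → [1, 4, 7, 8, 15]
13 → replaces 15 → [1, 4, 7, 8, 13]
6 → replaces 7 → [1, 4, 6, 8, 13]
Five tails, so the longest non-decreasing subsequence has length 5 (e.g. 3, 5, 9, 11, 15).

5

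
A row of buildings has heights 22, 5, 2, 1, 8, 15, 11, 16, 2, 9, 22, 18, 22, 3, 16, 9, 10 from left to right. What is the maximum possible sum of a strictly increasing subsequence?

Let S[i] be the best sum of a strictly increasing subsequence ending at i:
i:      1  2  3  4  5  6  7  8  9 10 11 12 13 14 15 16 17
a[i]:  22  5  2  1  8 15 11 16  2  9 22 18 22  3 16  9 10
S:     22  5  2  1 13 28 24 44  3 22 66 62 84  6 44 22 32
Maximum is 84 (e.g. 5 + 8 + 15 + 16 + 18 + 22).

84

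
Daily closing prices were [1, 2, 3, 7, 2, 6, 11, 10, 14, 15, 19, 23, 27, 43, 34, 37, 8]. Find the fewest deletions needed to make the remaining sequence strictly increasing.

5

Fewest deletions = n − (longest strictly increasing subsequence).
Patience tails:
1 → extends → [1]
2 → extends → [1, 2]
3 → extends → [1, 2, 3]
7 → extends → [1, 2, 3, 7]
2 → already a tail → [1, 2, 3, 7]
6 → replaces 7 → [1, 2, 3, 6]
11 → extends → [1, 2, 3, 6, 11]
10 → replaces 11 → [1, 2, 3, 6, 10]
14 → extends → [1, 2, 3, 6, 10, 14]
15 → extends → [1, 2, 3, 6, 10, 14, 15]
19 → extends → [1, 2, 3, 6, 10, 14, 15, 19]
23 → extends → [1, 2, 3, 6, 10, 14, 15, 19, 23]
27 → extends → [1, 2, 3, 6, 10, 14, 15, 19, 23, 27]
43 → extends → [1, 2, 3, 6, 10, 14, 15, 19, 23, 27, 43]
34 → replaces 43 → [1, 2, 3, 6, 10, 14, 15, 19, 23, 27, 34]
37 → extends → [1, 2, 3, 6, 10, 14, 15, 19, 23, 27, 34, 37]
8 → replaces 10 → [1, 2, 3, 6, 8, 14, 15, 19, 23, 27, 34, 37]
Longest strictly increasing subsequence has length 12, so deletions = 17 − 12 = 5.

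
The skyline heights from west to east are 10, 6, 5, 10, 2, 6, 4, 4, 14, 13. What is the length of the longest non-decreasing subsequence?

4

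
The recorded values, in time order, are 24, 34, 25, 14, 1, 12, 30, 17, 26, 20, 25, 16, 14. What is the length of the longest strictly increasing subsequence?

Track the smallest tail for each achievable length (strict):
24 → extends → [24]
34 → extends → [24, 34]
25 → replaces 34 → [24, 25]
14 → replaces 24 → [14, 25]
1 → replaces 14 → [1, 25]
12 → replaces 25 → [1, 12]
30 → extends → [1, 12, 30]
17 → replaces 30 → [1, 12, 17]
26 → extends → [1, 12, 17, 26]
20 → replaces 26 → [1, 12, 17, 20]
25 → extends → [1, 12, 17, 20, 25]
16 → replaces 17 → [1, 12, 16, 20, 25]
14 → replaces 16 → [1, 12, 14, 20, 25]
Five tails, so the longest strictly increasing subsequence has length 5 (e.g. 1, 12, 17, 20, 25).

5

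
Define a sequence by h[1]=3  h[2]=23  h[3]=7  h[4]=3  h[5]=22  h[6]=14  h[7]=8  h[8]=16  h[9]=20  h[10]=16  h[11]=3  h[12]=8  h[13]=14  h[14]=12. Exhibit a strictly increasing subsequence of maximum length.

Patience tails give the LIS length; then backtrack through the dp parents:
3 → extends → [3]
23 → extends → [3, 23]
7 → replaces 23 → [3, 7]
3 → already a tail → [3, 7]
22 → extends → [3, 7, 22]
14 → replaces 22 → [3, 7, 14]
8 → replaces 14 → [3, 7, 8]
16 → extends → [3, 7, 8, 16]
20 → extends → [3, 7, 8, 16, 20]
16 → already a tail → [3, 7, 8, 16, 20]
3 → already a tail → [3, 7, 8, 16, 20]
8 → already a tail → [3, 7, 8, 16, 20]
14 → replaces 16 → [3, 7, 8, 14, 20]
12 → replaces 14 → [3, 7, 8, 12, 20]
Length 5; one witness is 3, 7, 14, 16, 20.

3, 7, 14, 16, 20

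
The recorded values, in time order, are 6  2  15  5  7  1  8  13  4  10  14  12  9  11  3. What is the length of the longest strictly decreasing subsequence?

Let dp[i] be the longest strictly decreasing subsequence ending at i:
i:      1  2  3  4  5  6  7  8  9 10 11 12 13 14 15
a[i]:   6  2 15  5  7  1  8 13  4 10 14 12  9 11  3
dp:     1  2  1  2  2  3  2  2  3  3  2  3  4  4  5
Maximum is 5.

5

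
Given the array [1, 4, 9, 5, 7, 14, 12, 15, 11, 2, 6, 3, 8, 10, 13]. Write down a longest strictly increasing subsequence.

Patience tails give the LIS length; then backtrack through the dp parents:
1 → extends → [1]
4 → extends → [1, 4]
9 → extends → [1, 4, 9]
5 → replaces 9 → [1, 4, 5]
7 → extends → [1, 4, 5, 7]
14 → extends → [1, 4, 5, 7, 14]
12 → replaces 14 → [1, 4, 5, 7, 12]
15 → extends → [1, 4, 5, 7, 12, 15]
11 → replaces 12 → [1, 4, 5, 7, 11, 15]
2 → replaces 4 → [1, 2, 5, 7, 11, 15]
6 → replaces 7 → [1, 2, 5, 6, 11, 15]
3 → replaces 5 → [1, 2, 3, 6, 11, 15]
8 → replaces 11 → [1, 2, 3, 6, 8, 15]
10 → replaces 15 → [1, 2, 3, 6, 8, 10]
13 → extends → [1, 2, 3, 6, 8, 10, 13]
Length 7; one witness is 1, 4, 5, 7, 8, 10, 13.

1, 4, 5, 7, 8, 10, 13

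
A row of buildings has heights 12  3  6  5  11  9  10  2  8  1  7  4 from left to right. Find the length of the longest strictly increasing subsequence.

Track the smallest tail for each achievable length (strict):
12 → extends → [12]
3 → replaces 12 → [3]
6 → extends → [3, 6]
5 → replaces 6 → [3, 5]
11 → extends → [3, 5, 11]
9 → replaces 11 → [3, 5, 9]
10 → extends → [3, 5, 9, 10]
2 → replaces 3 → [2, 5, 9, 10]
8 → replaces 9 → [2, 5, 8, 10]
1 → replaces 2 → [1, 5, 8, 10]
7 → replaces 8 → [1, 5, 7, 10]
4 → replaces 5 → [1, 4, 7, 10]
Four tails, so the longest strictly increasing subsequence has length 4 (e.g. 3, 6, 9, 10).

4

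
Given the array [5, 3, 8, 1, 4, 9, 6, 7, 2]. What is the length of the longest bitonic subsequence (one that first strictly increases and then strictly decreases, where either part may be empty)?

5

inc[i] = longest strictly increasing subsequence ending at i; dec[i] = longest strictly decreasing subsequence starting at i:
i:     1 2 3 4 5 6 7 8 9
a[i]:  5 3 8 1 4 9 6 7 2
inc:   1 1 2 1 2 3 3 4 2
dec:   3 2 3 1 2 3 2 2 1
Best peak at i=6 (value 9): inc=3, dec=3, length 3+3−1 = 5.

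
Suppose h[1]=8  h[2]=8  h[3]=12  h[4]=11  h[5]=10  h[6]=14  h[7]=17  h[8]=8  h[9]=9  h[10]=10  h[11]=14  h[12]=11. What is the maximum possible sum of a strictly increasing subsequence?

51

Let S[i] be the best sum of a strictly increasing subsequence ending at i:
i:      1  2  3  4  5  6  7  8  9 10 11 12
h[i]:   8  8 12 11 10 14 17  8  9 10 14 11
S:      8  8 20 19 18 34 51  8 17 27 41 38
Maximum is 51 (e.g. 8 + 12 + 14 + 17).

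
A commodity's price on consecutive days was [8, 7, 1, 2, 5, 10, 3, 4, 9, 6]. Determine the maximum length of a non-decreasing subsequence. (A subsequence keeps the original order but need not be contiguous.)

Track the smallest tail for each achievable length (allowing ties):
8 → extends → [8]
7 → replaces 8 → [7]
1 → replaces 7 → [1]
2 → extends → [1, 2]
5 → extends → [1, 2, 5]
10 → extends → [1, 2, 5, 10]
3 → replaces 5 → [1, 2, 3, 10]
4 → replaces 10 → [1, 2, 3, 4]
9 → extends → [1, 2, 3, 4, 9]
6 → replaces 9 → [1, 2, 3, 4, 6]
Five tails, so the longest non-decreasing subsequence has length 5 (e.g. 1, 2, 3, 4, 9).

5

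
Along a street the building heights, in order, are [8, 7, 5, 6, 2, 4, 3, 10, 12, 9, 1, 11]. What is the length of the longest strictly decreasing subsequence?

6

Let dp[i] be the longest strictly decreasing subsequence ending at i:
i:      1  2  3  4  5  6  7  8  9 10 11 12
a[i]:   8  7  5  6  2  4  3 10 12  9  1 11
dp:     1  2  3  3  4  4  5  1  1  2  6  2
Maximum is 6.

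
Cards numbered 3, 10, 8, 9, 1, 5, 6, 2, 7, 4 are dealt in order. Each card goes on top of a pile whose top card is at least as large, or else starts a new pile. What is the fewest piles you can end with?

Place each on the leftmost legal pile:
3 → new pile 1 (tops now [3])
10 → new pile 2 (tops now [3, 10])
8 → pile 2 (tops now [3, 8])
9 → new pile 3 (tops now [3, 8, 9])
1 → pile 1 (tops now [1, 8, 9])
5 → pile 2 (tops now [1, 5, 9])
6 → pile 3 (tops now [1, 5, 6])
2 → pile 2 (tops now [1, 2, 6])
7 → new pile 4 (tops now [1, 2, 6, 7])
4 → pile 3 (tops now [1, 2, 4, 7])
Four piles.

4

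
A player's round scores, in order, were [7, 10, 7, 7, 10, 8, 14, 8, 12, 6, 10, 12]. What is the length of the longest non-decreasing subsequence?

7

Let dp[i] be the length of the longest such subsequence ending at index i:
i:      1  2  3  4  5  6  7  8  9 10 11 12
a[i]:   7 10  7  7 10  8 14  8 12  6 10 12
dp:     1  2  2  3  4  4  5  5  6  1  6  7
Maximum dp value is 7.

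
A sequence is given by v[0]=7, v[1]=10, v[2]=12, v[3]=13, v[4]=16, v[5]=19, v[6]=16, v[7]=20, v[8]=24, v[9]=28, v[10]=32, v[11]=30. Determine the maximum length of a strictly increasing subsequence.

10

Track the smallest tail for each achievable length (strict):
7 → extends → [7]
10 → extends → [7, 10]
12 → extends → [7, 10, 12]
13 → extends → [7, 10, 12, 13]
16 → extends → [7, 10, 12, 13, 16]
19 → extends → [7, 10, 12, 13, 16, 19]
16 → already a tail → [7, 10, 12, 13, 16, 19]
20 → extends → [7, 10, 12, 13, 16, 19, 20]
24 → extends → [7, 10, 12, 13, 16, 19, 20, 24]
28 → extends → [7, 10, 12, 13, 16, 19, 20, 24, 28]
32 → extends → [7, 10, 12, 13, 16, 19, 20, 24, 28, 32]
30 → replaces 32 → [7, 10, 12, 13, 16, 19, 20, 24, 28, 30]
Ten tails, so the longest strictly increasing subsequence has length 10 (e.g. 7, 10, 12, 13, 16, 19, 20, 24, 28, 32).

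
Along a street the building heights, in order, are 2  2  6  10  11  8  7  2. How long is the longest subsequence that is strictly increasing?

4

Let dp[i] be the length of the longest such subsequence ending at index i:
i:      1  2  3  4  5  6  7  8
a[i]:   2  2  6 10 11  8  7  2
dp:     1  1  2  3  4  3  3  1
Maximum dp value is 4.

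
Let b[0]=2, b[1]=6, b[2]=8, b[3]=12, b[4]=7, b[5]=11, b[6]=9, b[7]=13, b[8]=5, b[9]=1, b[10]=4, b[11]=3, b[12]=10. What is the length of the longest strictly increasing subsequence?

5

Let dp[i] be the length of the longest such subsequence ending at index i:
i:      0  1  2  3  4  5  6  7  8  9 10 11 12
b[i]:   2  6  8 12  7 11  9 13  5  1  4  3 10
dp:     1  2  3  4  3  4  4  5  2  1  2  2  5
Maximum dp value is 5.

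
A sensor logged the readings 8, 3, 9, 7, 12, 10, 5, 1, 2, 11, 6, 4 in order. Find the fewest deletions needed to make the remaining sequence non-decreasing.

Fewest deletions = n − (longest non-decreasing subsequence).
i:      1  2  3  4  5  6  7  8  9 10 11 12
a[i]:   8  3  9  7 12 10  5  1  2 11  6  4
dp:     1  1  2  2  3  3  2  1  2  4  3  3
max dp = 4, so deletions = 12 − 4 = 8.

8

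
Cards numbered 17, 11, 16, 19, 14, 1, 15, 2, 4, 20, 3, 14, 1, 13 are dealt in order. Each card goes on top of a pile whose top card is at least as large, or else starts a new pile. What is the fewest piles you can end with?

4

The minimum number of non-increasing subsequences covering a sequence equals the length of its longest strictly increasing subsequence.
LIS length is 4 (e.g. 11, 16, 19, 20), so 4 piles are needed.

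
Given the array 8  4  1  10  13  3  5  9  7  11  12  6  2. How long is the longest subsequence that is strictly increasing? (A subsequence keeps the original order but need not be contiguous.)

Let dp[i] be the length of the longest such subsequence ending at index i:
i:      1  2  3  4  5  6  7  8  9 10 11 12 13
a[i]:   8  4  1 10 13  3  5  9  7 11 12  6  2
dp:     1  1  1  2  3  2  3  4  4  5  6  4  2
Maximum dp value is 6.

6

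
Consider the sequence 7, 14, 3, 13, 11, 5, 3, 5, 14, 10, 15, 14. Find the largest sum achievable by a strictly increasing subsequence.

49

Let S[i] be the best sum of a strictly increasing subsequence ending at i:
i:      1  2  3  4  5  6  7  8  9 10 11 12
a[i]:   7 14  3 13 11  5  3  5 14 10 15 14
S:      7 21  3 20 18  8  3  8 34 18 49 34
Maximum is 49 (e.g. 7 + 13 + 14 + 15).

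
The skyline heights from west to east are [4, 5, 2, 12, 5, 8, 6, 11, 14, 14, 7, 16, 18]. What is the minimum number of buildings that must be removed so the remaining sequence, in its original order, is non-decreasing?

Fewest deletions = n − (longest non-decreasing subsequence).
i:      1  2  3  4  5  6  7  8  9 10 11 12 13
a[i]:   4  5  2 12  5  8  6 11 14 14  7 16 18
dp:     1  2  1  3  3  4  4  5  6  7  5  8  9
max dp = 9, so deletions = 13 − 9 = 4.

4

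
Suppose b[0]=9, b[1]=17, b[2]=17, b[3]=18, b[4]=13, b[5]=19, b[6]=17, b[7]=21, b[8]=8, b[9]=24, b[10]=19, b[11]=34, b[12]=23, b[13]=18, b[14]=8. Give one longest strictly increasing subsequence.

Patience tails give the LIS length; then backtrack through the dp parents:
9 → extends → [9]
17 → extends → [9, 17]
17 → already a tail → [9, 17]
18 → extends → [9, 17, 18]
13 → replaces 17 → [9, 13, 18]
19 → extends → [9, 13, 18, 19]
17 → replaces 18 → [9, 13, 17, 19]
21 → extends → [9, 13, 17, 19, 21]
8 → replaces 9 → [8, 13, 17, 19, 21]
24 → extends → [8, 13, 17, 19, 21, 24]
19 → already a tail → [8, 13, 17, 19, 21, 24]
34 → extends → [8, 13, 17, 19, 21, 24, 34]
23 → replaces 24 → [8, 13, 17, 19, 21, 23, 34]
18 → replaces 19 → [8, 13, 17, 18, 21, 23, 34]
8 → already a tail → [8, 13, 17, 18, 21, 23, 34]
Length 7; one witness is 9, 17, 18, 19, 21, 24, 34.

9, 17, 18, 19, 21, 24, 34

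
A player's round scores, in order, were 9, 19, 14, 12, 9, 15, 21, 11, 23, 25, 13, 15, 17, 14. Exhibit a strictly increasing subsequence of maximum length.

9, 14, 15, 21, 23, 25

Patience tails give the LIS length; then backtrack through the dp parents:
9 → extends → [9]
19 → extends → [9, 19]
14 → replaces 19 → [9, 14]
12 → replaces 14 → [9, 12]
9 → already a tail → [9, 12]
15 → extends → [9, 12, 15]
21 → extends → [9, 12, 15, 21]
11 → replaces 12 → [9, 11, 15, 21]
23 → extends → [9, 11, 15, 21, 23]
25 → extends → [9, 11, 15, 21, 23, 25]
13 → replaces 15 → [9, 11, 13, 21, 23, 25]
15 → replaces 21 → [9, 11, 13, 15, 23, 25]
17 → replaces 23 → [9, 11, 13, 15, 17, 25]
14 → replaces 15 → [9, 11, 13, 14, 17, 25]
Length 6; one witness is 9, 14, 15, 21, 23, 25.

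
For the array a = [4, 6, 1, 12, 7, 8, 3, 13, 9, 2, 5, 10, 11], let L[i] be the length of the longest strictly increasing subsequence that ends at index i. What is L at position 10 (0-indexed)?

3

dp[i] = 1 + max{dp[j] : j<i, a[j]<a[i]} (or 1 if no such j):
i:      0  1  2  3  4  5  6  7  8  9 10 11 12
a[i]:   4  6  1 12  7  8  3 13  9  2  5 10 11
dp:     1  2  1  3  3  4  2  5  5  2  3  6  7
At index 10 the value is 3.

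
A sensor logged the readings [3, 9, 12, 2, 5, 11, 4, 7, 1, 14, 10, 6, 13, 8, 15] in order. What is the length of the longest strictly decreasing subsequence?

4

Negate each value so 'decreasing' becomes 'increasing', then run patience tails on the negated sequence:
-3 → extends → [-3]
-9 → replaces -3 → [-9]
-12 → replaces -9 → [-12]
-2 → extends → [-12, -2]
-5 → replaces -2 → [-12, -5]
-11 → replaces -5 → [-12, -11]
-4 → extends → [-12, -11, -4]
-7 → replaces -4 → [-12, -11, -7]
-1 → extends → [-12, -11, -7, -1]
-14 → replaces -12 → [-14, -11, -7, -1]
-10 → replaces -7 → [-14, -11, -10, -1]
-6 → replaces -1 → [-14, -11, -10, -6]
-13 → replaces -11 → [-14, -13, -10, -6]
-8 → replaces -6 → [-14, -13, -10, -8]
-15 → replaces -14 → [-15, -13, -10, -8]
Four tails, so the longest strictly decreasing subsequence of the original has length 4.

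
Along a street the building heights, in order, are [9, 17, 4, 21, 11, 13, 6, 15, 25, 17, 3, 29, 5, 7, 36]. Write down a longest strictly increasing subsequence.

9, 11, 13, 15, 25, 29, 36

Patience tails give the LIS length; then backtrack through the dp parents:
9 → extends → [9]
17 → extends → [9, 17]
4 → replaces 9 → [4, 17]
21 → extends → [4, 17, 21]
11 → replaces 17 → [4, 11, 21]
13 → replaces 21 → [4, 11, 13]
6 → replaces 11 → [4, 6, 13]
15 → extends → [4, 6, 13, 15]
25 → extends → [4, 6, 13, 15, 25]
17 → replaces 25 → [4, 6, 13, 15, 17]
3 → replaces 4 → [3, 6, 13, 15, 17]
29 → extends → [3, 6, 13, 15, 17, 29]
5 → replaces 6 → [3, 5, 13, 15, 17, 29]
7 → replaces 13 → [3, 5, 7, 15, 17, 29]
36 → extends → [3, 5, 7, 15, 17, 29, 36]
Length 7; one witness is 9, 11, 13, 15, 25, 29, 36.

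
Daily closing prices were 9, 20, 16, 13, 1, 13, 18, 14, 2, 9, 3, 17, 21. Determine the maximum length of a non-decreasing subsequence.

6

Track the smallest tail for each achievable length (allowing ties):
9 → extends → [9]
20 → extends → [9, 20]
16 → replaces 20 → [9, 16]
13 → replaces 16 → [9, 13]
1 → replaces 9 → [1, 13]
13 → extends → [1, 13, 13]
18 → extends → [1, 13, 13, 18]
14 → replaces 18 → [1, 13, 13, 14]
2 → replaces 13 → [1, 2, 13, 14]
9 → replaces 13 → [1, 2, 9, 14]
3 → replaces 9 → [1, 2, 3, 14]
17 → extends → [1, 2, 3, 14, 17]
21 → extends → [1, 2, 3, 14, 17, 21]
Six tails, so the longest non-decreasing subsequence has length 6 (e.g. 9, 13, 13, 14, 17, 21).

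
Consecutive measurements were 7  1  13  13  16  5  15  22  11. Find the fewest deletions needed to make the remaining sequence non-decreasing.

4

Fewest deletions = n − (longest non-decreasing subsequence).
Patience tails:
7 → extends → [7]
1 → replaces 7 → [1]
13 → extends → [1, 13]
13 → extends → [1, 13, 13]
16 → extends → [1, 13, 13, 16]
5 → replaces 13 → [1, 5, 13, 16]
15 → replaces 16 → [1, 5, 13, 15]
22 → extends → [1, 5, 13, 15, 22]
11 → replaces 13 → [1, 5, 11, 15, 22]
Longest non-decreasing subsequence has length 5, so deletions = 9 − 5 = 4.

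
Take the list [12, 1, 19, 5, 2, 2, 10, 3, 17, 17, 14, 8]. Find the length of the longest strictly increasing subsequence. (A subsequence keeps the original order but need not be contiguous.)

4

Track the smallest tail for each achievable length (strict):
12 → extends → [12]
1 → replaces 12 → [1]
19 → extends → [1, 19]
5 → replaces 19 → [1, 5]
2 → replaces 5 → [1, 2]
2 → already a tail → [1, 2]
10 → extends → [1, 2, 10]
3 → replaces 10 → [1, 2, 3]
17 → extends → [1, 2, 3, 17]
17 → already a tail → [1, 2, 3, 17]
14 → replaces 17 → [1, 2, 3, 14]
8 → replaces 14 → [1, 2, 3, 8]
Four tails, so the longest strictly increasing subsequence has length 4 (e.g. 1, 5, 10, 17).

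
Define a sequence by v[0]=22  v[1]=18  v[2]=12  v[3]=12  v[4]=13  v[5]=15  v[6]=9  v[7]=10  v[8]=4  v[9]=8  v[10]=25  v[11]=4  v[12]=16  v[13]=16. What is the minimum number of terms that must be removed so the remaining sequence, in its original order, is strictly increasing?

10

Fewest deletions = n − (longest strictly increasing subsequence).
i:      0  1  2  3  4  5  6  7  8  9 10 11 12 13
v[i]:  22 18 12 12 13 15  9 10  4  8 25  4 16 16
dp:     1  1  1  1  2  3  1  2  1  2  4  1  4  4
max dp = 4, so deletions = 14 − 4 = 10.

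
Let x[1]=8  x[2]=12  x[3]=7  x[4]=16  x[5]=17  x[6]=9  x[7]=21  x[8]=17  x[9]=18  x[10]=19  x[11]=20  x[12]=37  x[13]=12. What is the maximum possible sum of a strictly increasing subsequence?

147

Let S[i] be the best sum of a strictly increasing subsequence ending at i:
i:       1   2   3   4   5   6   7   8   9  10  11  12  13
x[i]:    8  12   7  16  17   9  21  17  18  19  20  37  12
S:       8  20   7  36  53  17  74  53  71  90 110 147  29
Maximum is 147 (e.g. 8 + 12 + 16 + 17 + 18 + 19 + 20 + 37).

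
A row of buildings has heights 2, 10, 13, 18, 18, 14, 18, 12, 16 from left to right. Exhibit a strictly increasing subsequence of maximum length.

2, 10, 13, 14, 18

Patience tails give the LIS length; then backtrack through the dp parents:
2 → extends → [2]
10 → extends → [2, 10]
13 → extends → [2, 10, 13]
18 → extends → [2, 10, 13, 18]
18 → already a tail → [2, 10, 13, 18]
14 → replaces 18 → [2, 10, 13, 14]
18 → extends → [2, 10, 13, 14, 18]
12 → replaces 13 → [2, 10, 12, 14, 18]
16 → replaces 18 → [2, 10, 12, 14, 16]
Length 5; one witness is 2, 10, 13, 14, 18.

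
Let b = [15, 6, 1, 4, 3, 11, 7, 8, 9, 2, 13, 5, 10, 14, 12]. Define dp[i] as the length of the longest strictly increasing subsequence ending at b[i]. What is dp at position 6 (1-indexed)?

3

dp[i] = 1 + max{dp[j] : j<i, b[j]<b[i]} (or 1 if no such j):
i:      1  2  3  4  5  6  7  8  9 10 11 12 13 14 15
b[i]:  15  6  1  4  3 11  7  8  9  2 13  5 10 14 12
dp:     1  1  1  2  2  3  3  4  5  2  6  3  6  7  7
At index 6 the value is 3.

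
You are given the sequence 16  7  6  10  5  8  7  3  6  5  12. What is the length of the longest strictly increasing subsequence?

3

Track the smallest tail for each achievable length (strict):
16 → extends → [16]
7 → replaces 16 → [7]
6 → replaces 7 → [6]
10 → extends → [6, 10]
5 → replaces 6 → [5, 10]
8 → replaces 10 → [5, 8]
7 → replaces 8 → [5, 7]
3 → replaces 5 → [3, 7]
6 → replaces 7 → [3, 6]
5 → replaces 6 → [3, 5]
12 → extends → [3, 5, 12]
Three tails, so the longest strictly increasing subsequence has length 3 (e.g. 7, 10, 12).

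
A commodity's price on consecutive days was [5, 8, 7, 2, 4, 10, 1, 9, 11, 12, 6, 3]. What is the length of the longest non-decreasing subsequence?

5

Let dp[i] be the length of the longest such subsequence ending at index i:
i:      1  2  3  4  5  6  7  8  9 10 11 12
a[i]:   5  8  7  2  4 10  1  9 11 12  6  3
dp:     1  2  2  1  2  3  1  3  4  5  3  2
Maximum dp value is 5.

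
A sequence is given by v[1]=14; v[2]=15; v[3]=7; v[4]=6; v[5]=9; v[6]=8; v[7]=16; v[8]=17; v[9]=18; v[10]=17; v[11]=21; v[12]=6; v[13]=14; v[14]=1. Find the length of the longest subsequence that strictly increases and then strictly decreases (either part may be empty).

8

inc[i] = longest strictly increasing subsequence ending at i; dec[i] = longest strictly decreasing subsequence starting at i:
i:      1  2  3  4  5  6  7  8  9 10 11 12 13 14
v[i]:  14 15  7  6  9  8 16 17 18 17 21  6 14  1
inc:    1  2  1  1  2  2  3  4  5  4  6  1  3  1
dec:    5  5  3  2  4  3  3  3  4  3  3  2  2  1
Best peak at i=9 (value 18): inc=5, dec=4, length 5+4−1 = 8.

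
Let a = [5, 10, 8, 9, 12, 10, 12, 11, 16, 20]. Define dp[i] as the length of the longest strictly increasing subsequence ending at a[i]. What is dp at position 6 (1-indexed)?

4

dp[i] = 1 + max{dp[j] : j<i, a[j]<a[i]} (or 1 if no such j):
i:      1  2  3  4  5  6  7  8  9 10
a[i]:   5 10  8  9 12 10 12 11 16 20
dp:     1  2  2  3  4  4  5  5  6  7
At index 6 the value is 4.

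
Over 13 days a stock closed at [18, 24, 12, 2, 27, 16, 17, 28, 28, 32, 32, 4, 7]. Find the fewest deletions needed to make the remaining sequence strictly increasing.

8

Fewest deletions = n − (longest strictly increasing subsequence).
Patience tails:
18 → extends → [18]
24 → extends → [18, 24]
12 → replaces 18 → [12, 24]
2 → replaces 12 → [2, 24]
27 → extends → [2, 24, 27]
16 → replaces 24 → [2, 16, 27]
17 → replaces 27 → [2, 16, 17]
28 → extends → [2, 16, 17, 28]
28 → already a tail → [2, 16, 17, 28]
32 → extends → [2, 16, 17, 28, 32]
32 → already a tail → [2, 16, 17, 28, 32]
4 → replaces 16 → [2, 4, 17, 28, 32]
7 → replaces 17 → [2, 4, 7, 28, 32]
Longest strictly increasing subsequence has length 5, so deletions = 13 − 5 = 8.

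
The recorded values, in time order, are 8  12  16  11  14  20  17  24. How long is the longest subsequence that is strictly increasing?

Track the smallest tail for each achievable length (strict):
8 → extends → [8]
12 → extends → [8, 12]
16 → extends → [8, 12, 16]
11 → replaces 12 → [8, 11, 16]
14 → replaces 16 → [8, 11, 14]
20 → extends → [8, 11, 14, 20]
17 → replaces 20 → [8, 11, 14, 17]
24 → extends → [8, 11, 14, 17, 24]
Five tails, so the longest strictly increasing subsequence has length 5 (e.g. 8, 12, 16, 20, 24).

5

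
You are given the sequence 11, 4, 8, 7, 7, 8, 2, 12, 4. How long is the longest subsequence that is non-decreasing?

Track the smallest tail for each achievable length (allowing ties):
11 → extends → [11]
4 → replaces 11 → [4]
8 → extends → [4, 8]
7 → replaces 8 → [4, 7]
7 → extends → [4, 7, 7]
8 → extends → [4, 7, 7, 8]
2 → replaces 4 → [2, 7, 7, 8]
12 → extends → [2, 7, 7, 8, 12]
4 → replaces 7 → [2, 4, 7, 8, 12]
Five tails, so the longest non-decreasing subsequence has length 5 (e.g. 4, 7, 7, 8, 12).

5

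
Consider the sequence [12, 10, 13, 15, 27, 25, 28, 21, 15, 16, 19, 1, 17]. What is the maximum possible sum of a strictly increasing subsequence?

Let S[i] be the best sum of a strictly increasing subsequence ending at i:
i:      1  2  3  4  5  6  7  8  9 10 11 12 13
a[i]:  12 10 13 15 27 25 28 21 15 16 19  1 17
S:     12 10 25 40 67 65 95 61 40 56 75  1 73
Maximum is 95 (e.g. 12 + 13 + 15 + 27 + 28).

95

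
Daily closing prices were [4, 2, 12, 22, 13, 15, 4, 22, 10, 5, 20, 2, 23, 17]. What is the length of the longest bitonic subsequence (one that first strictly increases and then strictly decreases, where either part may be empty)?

8

inc[i] = longest strictly increasing subsequence ending at i; dec[i] = longest strictly decreasing subsequence starting at i:
i:      1  2  3  4  5  6  7  8  9 10 11 12 13 14
a[i]:   4  2 12 22 13 15  4 22 10  5 20  2 23 17
inc:    1  1  2  3  3  4  2  5  3  3  5  1  6  5
dec:    2  1  4  5  4  4  2  4  3  2  2  1  2  1
Best peak at i=8 (value 22): inc=5, dec=4, length 5+4−1 = 8.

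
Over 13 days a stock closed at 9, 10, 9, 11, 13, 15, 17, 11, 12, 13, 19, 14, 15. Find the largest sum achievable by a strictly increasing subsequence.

94

Let S[i] be the best sum of a strictly increasing subsequence ending at i:
i:      1  2  3  4  5  6  7  8  9 10 11 12 13
a[i]:   9 10  9 11 13 15 17 11 12 13 19 14 15
S:      9 19  9 30 43 58 75 30 42 55 94 69 84
Maximum is 94 (e.g. 9 + 10 + 11 + 13 + 15 + 17 + 19).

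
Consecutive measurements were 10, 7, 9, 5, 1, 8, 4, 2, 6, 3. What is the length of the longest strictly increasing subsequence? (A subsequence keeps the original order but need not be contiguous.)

Track the smallest tail for each achievable length (strict):
10 → extends → [10]
7 → replaces 10 → [7]
9 → extends → [7, 9]
5 → replaces 7 → [5, 9]
1 → replaces 5 → [1, 9]
8 → replaces 9 → [1, 8]
4 → replaces 8 → [1, 4]
2 → replaces 4 → [1, 2]
6 → extends → [1, 2, 6]
3 → replaces 6 → [1, 2, 3]
Three tails, so the longest strictly increasing subsequence has length 3 (e.g. 1, 4, 6).

3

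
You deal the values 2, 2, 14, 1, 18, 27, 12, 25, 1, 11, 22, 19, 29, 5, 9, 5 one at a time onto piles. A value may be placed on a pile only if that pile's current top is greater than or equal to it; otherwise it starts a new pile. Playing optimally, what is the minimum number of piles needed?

5

Place each on the leftmost legal pile:
2 → new pile 1 (tops now [2])
2 → pile 1 (tops now [2])
14 → new pile 2 (tops now [2, 14])
1 → pile 1 (tops now [1, 14])
18 → new pile 3 (tops now [1, 14, 18])
27 → new pile 4 (tops now [1, 14, 18, 27])
12 → pile 2 (tops now [1, 12, 18, 27])
25 → pile 4 (tops now [1, 12, 18, 25])
1 → pile 1 (tops now [1, 12, 18, 25])
11 → pile 2 (tops now [1, 11, 18, 25])
22 → pile 4 (tops now [1, 11, 18, 22])
19 → pile 4 (tops now [1, 11, 18, 19])
29 → new pile 5 (tops now [1, 11, 18, 19, 29])
5 → pile 2 (tops now [1, 5, 18, 19, 29])
9 → pile 3 (tops now [1, 5, 9, 19, 29])
5 → pile 2 (tops now [1, 5, 9, 19, 29])
Five piles.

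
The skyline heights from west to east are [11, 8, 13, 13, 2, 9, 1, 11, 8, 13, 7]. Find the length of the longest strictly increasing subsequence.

4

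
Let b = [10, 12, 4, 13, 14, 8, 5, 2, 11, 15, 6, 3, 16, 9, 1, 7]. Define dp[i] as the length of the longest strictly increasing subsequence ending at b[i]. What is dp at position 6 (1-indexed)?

2

dp[i] = 1 + max{dp[j] : j<i, b[j]<b[i]} (or 1 if no such j):
i:      1  2  3  4  5  6  7  8  9 10 11 12 13 14 15 16
b[i]:  10 12  4 13 14  8  5  2 11 15  6  3 16  9  1  7
dp:     1  2  1  3  4  2  2  1  3  5  3  2  6  4  1  4
At index 6 the value is 2.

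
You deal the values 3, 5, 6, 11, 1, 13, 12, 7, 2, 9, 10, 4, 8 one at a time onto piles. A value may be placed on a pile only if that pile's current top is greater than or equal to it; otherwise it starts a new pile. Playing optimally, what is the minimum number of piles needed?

6

Place each on the leftmost legal pile:
3 → new pile 1 (tops now [3])
5 → new pile 2 (tops now [3, 5])
6 → new pile 3 (tops now [3, 5, 6])
11 → new pile 4 (tops now [3, 5, 6, 11])
1 → pile 1 (tops now [1, 5, 6, 11])
13 → new pile 5 (tops now [1, 5, 6, 11, 13])
12 → pile 5 (tops now [1, 5, 6, 11, 12])
7 → pile 4 (tops now [1, 5, 6, 7, 12])
2 → pile 2 (tops now [1, 2, 6, 7, 12])
9 → pile 5 (tops now [1, 2, 6, 7, 9])
10 → new pile 6 (tops now [1, 2, 6, 7, 9, 10])
4 → pile 3 (tops now [1, 2, 4, 7, 9, 10])
8 → pile 5 (tops now [1, 2, 4, 7, 8, 10])
Six piles.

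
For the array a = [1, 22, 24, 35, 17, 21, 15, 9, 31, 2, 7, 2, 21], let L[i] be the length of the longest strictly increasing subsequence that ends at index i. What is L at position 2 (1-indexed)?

2

dp[i] = 1 + max{dp[j] : j<i, a[j]<a[i]} (or 1 if no such j):
i:      1  2  3  4  5  6  7  8  9 10 11 12 13
a[i]:   1 22 24 35 17 21 15  9 31  2  7  2 21
dp:     1  2  3  4  2  3  2  2  4  2  3  2  4
At index 2 the value is 2.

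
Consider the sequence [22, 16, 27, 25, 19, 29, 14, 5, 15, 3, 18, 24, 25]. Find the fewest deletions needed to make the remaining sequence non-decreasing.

8

Fewest deletions = n − (longest non-decreasing subsequence).
i:      1  2  3  4  5  6  7  8  9 10 11 12 13
a[i]:  22 16 27 25 19 29 14  5 15  3 18 24 25
dp:     1  1  2  2  2  3  1  1  2  1  3  4  5
max dp = 5, so deletions = 13 − 5 = 8.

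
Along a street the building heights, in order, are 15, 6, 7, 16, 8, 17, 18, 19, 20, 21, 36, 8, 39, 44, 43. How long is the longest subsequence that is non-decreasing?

11

Track the smallest tail for each achievable length (allowing ties):
15 → extends → [15]
6 → replaces 15 → [6]
7 → extends → [6, 7]
16 → extends → [6, 7, 16]
8 → replaces 16 → [6, 7, 8]
17 → extends → [6, 7, 8, 17]
18 → extends → [6, 7, 8, 17, 18]
19 → extends → [6, 7, 8, 17, 18, 19]
20 → extends → [6, 7, 8, 17, 18, 19, 20]
21 → extends → [6, 7, 8, 17, 18, 19, 20, 21]
36 → extends → [6, 7, 8, 17, 18, 19, 20, 21, 36]
8 → replaces 17 → [6, 7, 8, 8, 18, 19, 20, 21, 36]
39 → extends → [6, 7, 8, 8, 18, 19, 20, 21, 36, 39]
44 → extends → [6, 7, 8, 8, 18, 19, 20, 21, 36, 39, 44]
43 → replaces 44 → [6, 7, 8, 8, 18, 19, 20, 21, 36, 39, 43]
Eleven tails, so the longest non-decreasing subsequence has length 11 (e.g. 6, 7, 16, 17, 18, 19, 20, 21, 36, 39, 44).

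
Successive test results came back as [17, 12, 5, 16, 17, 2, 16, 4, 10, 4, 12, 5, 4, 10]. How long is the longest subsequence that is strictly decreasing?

5

Let dp[i] be the longest strictly decreasing subsequence ending at i:
i:      1  2  3  4  5  6  7  8  9 10 11 12 13 14
a[i]:  17 12  5 16 17  2 16  4 10  4 12  5  4 10
dp:     1  2  3  2  1  4  2  4  3  4  3  4  5  4
Maximum is 5.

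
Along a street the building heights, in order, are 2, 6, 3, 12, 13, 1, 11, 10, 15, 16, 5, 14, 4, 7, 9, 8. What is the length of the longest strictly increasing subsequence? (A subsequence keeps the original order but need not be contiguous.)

6

Let dp[i] be the length of the longest such subsequence ending at index i:
i:      1  2  3  4  5  6  7  8  9 10 11 12 13 14 15 16
a[i]:   2  6  3 12 13  1 11 10 15 16  5 14  4  7  9  8
dp:     1  2  2  3  4  1  3  3  5  6  3  5  3  4  5  5
Maximum dp value is 6.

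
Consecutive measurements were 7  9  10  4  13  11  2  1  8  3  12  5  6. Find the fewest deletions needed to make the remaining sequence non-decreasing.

8

Fewest deletions = n − (longest non-decreasing subsequence).
i:      1  2  3  4  5  6  7  8  9 10 11 12 13
a[i]:   7  9 10  4 13 11  2  1  8  3 12  5  6
dp:     1  2  3  1  4  4  1  1  2  2  5  3  4
max dp = 5, so deletions = 13 − 5 = 8.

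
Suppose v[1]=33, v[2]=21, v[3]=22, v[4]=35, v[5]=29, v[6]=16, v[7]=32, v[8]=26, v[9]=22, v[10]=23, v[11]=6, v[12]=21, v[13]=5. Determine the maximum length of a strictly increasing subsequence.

Track the smallest tail for each achievable length (strict):
33 → extends → [33]
21 → replaces 33 → [21]
22 → extends → [21, 22]
35 → extends → [21, 22, 35]
29 → replaces 35 → [21, 22, 29]
16 → replaces 21 → [16, 22, 29]
32 → extends → [16, 22, 29, 32]
26 → replaces 29 → [16, 22, 26, 32]
22 → already a tail → [16, 22, 26, 32]
23 → replaces 26 → [16, 22, 23, 32]
6 → replaces 16 → [6, 22, 23, 32]
21 → replaces 22 → [6, 21, 23, 32]
5 → replaces 6 → [5, 21, 23, 32]
Four tails, so the longest strictly increasing subsequence has length 4 (e.g. 21, 22, 29, 32).

4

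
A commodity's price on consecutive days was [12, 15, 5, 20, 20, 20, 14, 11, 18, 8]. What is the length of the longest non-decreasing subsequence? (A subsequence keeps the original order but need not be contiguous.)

5

Track the smallest tail for each achievable length (allowing ties):
12 → extends → [12]
15 → extends → [12, 15]
5 → replaces 12 → [5, 15]
20 → extends → [5, 15, 20]
20 → extends → [5, 15, 20, 20]
20 → extends → [5, 15, 20, 20, 20]
14 → replaces 15 → [5, 14, 20, 20, 20]
11 → replaces 14 → [5, 11, 20, 20, 20]
18 → replaces 20 → [5, 11, 18, 20, 20]
8 → replaces 11 → [5, 8, 18, 20, 20]
Five tails, so the longest non-decreasing subsequence has length 5 (e.g. 12, 15, 20, 20, 20).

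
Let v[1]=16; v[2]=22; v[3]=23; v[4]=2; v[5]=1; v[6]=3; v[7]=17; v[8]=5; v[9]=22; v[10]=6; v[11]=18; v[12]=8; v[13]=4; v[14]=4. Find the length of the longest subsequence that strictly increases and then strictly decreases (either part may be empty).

inc[i] = longest strictly increasing subsequence ending at i; dec[i] = longest strictly decreasing subsequence starting at i:
i:      1  2  3  4  5  6  7  8  9 10 11 12 13 14
v[i]:  16 22 23  2  1  3 17  5 22  6 18  8  4  4
inc:    1  2  3  1  1  2  3  3  4  4  5  5  3  3
dec:    3  4  5  2  1  1  3  2  4  2  3  2  1  1
Best peak at i=3 (value 23): inc=3, dec=5, length 3+5−1 = 7.

7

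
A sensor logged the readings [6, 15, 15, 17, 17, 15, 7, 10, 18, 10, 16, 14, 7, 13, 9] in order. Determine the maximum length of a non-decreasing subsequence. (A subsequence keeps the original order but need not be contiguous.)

6

Let dp[i] be the length of the longest such subsequence ending at index i:
i:      1  2  3  4  5  6  7  8  9 10 11 12 13 14 15
a[i]:   6 15 15 17 17 15  7 10 18 10 16 14  7 13  9
dp:     1  2  3  4  5  4  2  3  6  4  5  5  3  5  4
Maximum dp value is 6.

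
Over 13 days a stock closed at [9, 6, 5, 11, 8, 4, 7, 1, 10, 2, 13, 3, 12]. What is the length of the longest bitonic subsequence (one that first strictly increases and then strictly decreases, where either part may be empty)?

inc[i] = longest strictly increasing subsequence ending at i; dec[i] = longest strictly decreasing subsequence starting at i:
i:      1  2  3  4  5  6  7  8  9 10 11 12 13
a[i]:   9  6  5 11  8  4  7  1 10  2 13  3 12
inc:    1  1  1  2  2  1  2  1  3  2  4  3  4
dec:    5  4  3  4  3  2  2  1  2  1  2  1  1
Best peak at i=1 (value 9): inc=1, dec=5, length 1+5−1 = 5.

5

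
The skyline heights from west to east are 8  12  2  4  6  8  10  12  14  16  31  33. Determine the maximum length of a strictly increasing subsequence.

Let dp[i] be the length of the longest such subsequence ending at index i:
i:      1  2  3  4  5  6  7  8  9 10 11 12
a[i]:   8 12  2  4  6  8 10 12 14 16 31 33
dp:     1  2  1  2  3  4  5  6  7  8  9 10
Maximum dp value is 10.

10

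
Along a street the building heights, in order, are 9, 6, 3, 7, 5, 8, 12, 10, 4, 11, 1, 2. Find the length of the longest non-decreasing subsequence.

5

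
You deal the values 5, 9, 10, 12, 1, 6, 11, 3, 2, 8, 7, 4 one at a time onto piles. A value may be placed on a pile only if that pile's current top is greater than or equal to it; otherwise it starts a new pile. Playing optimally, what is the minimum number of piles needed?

4

Place each on the leftmost legal pile:
5 → new pile 1 (tops now [5])
9 → new pile 2 (tops now [5, 9])
10 → new pile 3 (tops now [5, 9, 10])
12 → new pile 4 (tops now [5, 9, 10, 12])
1 → pile 1 (tops now [1, 9, 10, 12])
6 → pile 2 (tops now [1, 6, 10, 12])
11 → pile 4 (tops now [1, 6, 10, 11])
3 → pile 2 (tops now [1, 3, 10, 11])
2 → pile 2 (tops now [1, 2, 10, 11])
8 → pile 3 (tops now [1, 2, 8, 11])
7 → pile 3 (tops now [1, 2, 7, 11])
4 → pile 3 (tops now [1, 2, 4, 11])
Four piles.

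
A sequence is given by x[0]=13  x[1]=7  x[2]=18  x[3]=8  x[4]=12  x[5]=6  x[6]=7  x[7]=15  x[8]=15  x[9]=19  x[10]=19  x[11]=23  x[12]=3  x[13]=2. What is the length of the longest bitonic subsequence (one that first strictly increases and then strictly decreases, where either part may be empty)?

inc[i] = longest strictly increasing subsequence ending at i; dec[i] = longest strictly decreasing subsequence starting at i:
i:      0  1  2  3  4  5  6  7  8  9 10 11 12 13
x[i]:  13  7 18  8 12  6  7 15 15 19 19 23  3  2
inc:    1  1  2  2  3  1  2  4  4  5  5  6  1  1
dec:    5  4  5  4  4  3  3  3  3  3  3  3  2  1
Best peak at i=11 (value 23): inc=6, dec=3, length 6+3−1 = 8.

8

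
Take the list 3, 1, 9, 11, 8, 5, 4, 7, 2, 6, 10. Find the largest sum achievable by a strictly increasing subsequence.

25

Let S[i] be the best sum of a strictly increasing subsequence ending at i:
i:      1  2  3  4  5  6  7  8  9 10 11
a[i]:   3  1  9 11  8  5  4  7  2  6 10
S:      3  1 12 23 11  8  7 15  3 14 25
Maximum is 25 (e.g. 3 + 5 + 7 + 10).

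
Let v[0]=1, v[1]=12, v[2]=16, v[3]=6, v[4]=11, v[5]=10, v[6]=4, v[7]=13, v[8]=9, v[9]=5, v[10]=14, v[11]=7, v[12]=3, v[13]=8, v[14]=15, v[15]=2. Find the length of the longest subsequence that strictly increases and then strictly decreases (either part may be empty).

inc[i] = longest strictly increasing subsequence ending at i; dec[i] = longest strictly decreasing subsequence starting at i:
i:      0  1  2  3  4  5  6  7  8  9 10 11 12 13 14 15
v[i]:   1 12 16  6 11 10  4 13  9  5 14  7  3  8 15  2
inc:    1  2  3  2  3  3  2  4  3  3  5  4  2  5  6  2
dec:    1  7  7  4  6  5  3  5  4  3  4  3  2  2  2  1
Best peak at i=2 (value 16): inc=3, dec=7, length 3+7−1 = 9.

9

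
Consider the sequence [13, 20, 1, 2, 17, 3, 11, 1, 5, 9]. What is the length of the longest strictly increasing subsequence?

5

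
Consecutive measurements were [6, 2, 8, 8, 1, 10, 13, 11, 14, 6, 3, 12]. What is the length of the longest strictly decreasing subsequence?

4

Let dp[i] be the longest strictly decreasing subsequence ending at i:
i:      1  2  3  4  5  6  7  8  9 10 11 12
a[i]:   6  2  8  8  1 10 13 11 14  6  3 12
dp:     1  2  1  1  3  1  1  2  1  3  4  2
Maximum is 4.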